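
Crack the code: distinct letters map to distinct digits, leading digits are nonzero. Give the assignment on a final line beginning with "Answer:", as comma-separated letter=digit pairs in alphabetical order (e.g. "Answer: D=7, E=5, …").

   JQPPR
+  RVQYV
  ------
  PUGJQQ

Step 1. [P] the sum has 6 digits but both addends have 5; that extra leading digit P is the final carry, namely 1, so P=1.
Step 2. [col 1: R + V ≡ Q (mod 10)] several values work for V in column 1 (R + V ≡ Q (mod 10), carry-in 0); try V=2 ⇒ V=2.
Step 3. [col 1: R + V ≡ Q (mod 10)] several values work for R in column 1 (R + V ≡ Q (mod 10), carry-in 0); try R=5. So R=5.
Step 4. [col 1: R + V ≡ Q (mod 10)] column 1 reads R+V+carry(0)=Q with R=5, V=2; with digits 1,2,5 already taken and all letters distinct, the only value for Q is 7 ⇒ Q=7.
Step 5. [col 2: P + Y ≡ Q (mod 10)] from column 2 (P=1, Q=7, carry-in 0, digits 1,2,5,7 already taken and all letters distinct): Y must equal 6, so Y=6.
Step 6. [col 3: P + Q ≡ J (mod 10)] in column 3 we have P+Q≡J with carry-in 0; given P=1, Q=7 and digits 1,2,5,6,7 already taken and all letters distinct, that pins J to 8, so J=8.
Step 7. [col 4: Q + V ≡ G (mod 10)] in column 4 we have Q+V≡G with carry-in 0; given Q=7, V=2 and digits 1,2,5,6,7,8 already taken and all letters distinct, that pins G to 9. So G=9.
Step 8. [col 5: J + R ≡ U (mod 10)] column 5 reads J+R+carry(0)=U with J=8, R=5; with digits 1,2,5,6,7,8,9 already taken and all letters distinct, the only value for U is 3 ⇒ U=3.

Answer: G=9, J=8, P=1, Q=7, R=5, U=3, V=2, Y=6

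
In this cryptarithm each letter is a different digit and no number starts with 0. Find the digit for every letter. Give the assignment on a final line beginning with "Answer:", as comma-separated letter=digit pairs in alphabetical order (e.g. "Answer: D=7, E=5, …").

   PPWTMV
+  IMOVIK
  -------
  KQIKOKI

Step 1. [col 1: V + K ≡ I (mod 10)] column 1 (V + K ≡ I (mod 10), carry-in 0) doesn't pin K yet; pick K=1 and continue. So K=1.
Step 2. [col 1: V + K ≡ I (mod 10)] several values work for V in column 1 (V + K ≡ I (mod 10), carry-in 0); try V=8 ⇒ V=8.
Step 3. [col 1: V + K ≡ I (mod 10)] column 1 reads V+K+carry(0)=I with V=8, K=1; with digits 1,8 already taken and all letters distinct, the only value for I is 9, so I=9.
Step 4. [col 2: M + I ≡ K (mod 10)] column 2 reads M+I+carry(0)=K with I=9, K=1; with digits 1,8,9 already taken and all letters distinct, the only value for M is 2 ⇒ M=2.
Step 5. [col 3: T + V ≡ O (mod 10)] column 3 (T + V ≡ O (mod 10), carry-in 1) doesn't pin T yet; pick T=4 and continue ⇒ T=4.
Step 6. [col 3: T + V ≡ O (mod 10)] in column 3 we have T+V≡O with carry-in 1; given T=4, V=8 and digits 1,2,4,8,9 already taken and all letters distinct, that pins O to 3, so O=3.
Step 7. [col 4: W + O ≡ K (mod 10)] from column 4 (O=3, K=1, carry-in 1, digits 1,2,3,4,8,9 already taken and all letters distinct): W must equal 7. So W=7.
Step 8. [col 5: P + M ≡ I (mod 10)] column 5 reads P+M+carry(1)=I with M=2, I=9; with digits 1,2,3,4,7,8,9 already taken and all letters distinct, the only value for P is 6 ⇒ P=6.
Step 9. [col 6: P + I ≡ Q (mod 10)] from column 6 (P=6, I=9, carry-in 0, digits 1,2,3,4,6,7,8,9 already taken and all letters distinct): Q must equal 5 ⇒ Q=5.

Answer: I=9, K=1, M=2, O=3, P=6, Q=5, T=4, V=8, W=7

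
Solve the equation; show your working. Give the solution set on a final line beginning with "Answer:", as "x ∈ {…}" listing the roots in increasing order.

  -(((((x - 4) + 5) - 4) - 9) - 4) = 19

Step 1. [-(((((x - 4) + 5) - 4) - 9) - 4) = 19] LHS negated; negate both sides ⇒ neg: ((((x - 4) + 5) - 4) - 9) - 4 = -19.
Step 2. [((((x - 4) + 5) - 4) - 9) - 4 = -19] 4 comes off first (add 4), so sub: (((x - 4) + 5) - 4) - 9 = -15.
Step 3. [(((x - 4) + 5) - 4) - 9 = -15] -9 is outermost — add 9 both sides. So sub: ((x - 4) + 5) - 4 = -6.
Step 4. [((x - 4) + 5) - 4 = -6] the outer -4 inverts by adding 4, so sub: (x - 4) + 5 = -2.
Step 5. [(x - 4) + 5 = -2] +5 is outermost — subtract 5 both sides, so sub: x - 4 = -7.
Step 6. [x - 4 = -7] add 4: x sits inside (… - 4). So sub: x = -3.

Answer: x ∈ {-3}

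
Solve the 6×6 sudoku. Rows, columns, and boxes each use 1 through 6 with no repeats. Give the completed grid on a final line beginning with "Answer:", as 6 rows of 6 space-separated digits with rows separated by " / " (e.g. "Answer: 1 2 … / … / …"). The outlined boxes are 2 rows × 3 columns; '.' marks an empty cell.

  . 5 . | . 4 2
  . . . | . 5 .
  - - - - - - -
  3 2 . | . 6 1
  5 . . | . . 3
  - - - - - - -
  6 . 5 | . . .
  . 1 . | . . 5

Step 1. [r6c4∈{2,3,4,6}] across row 6, 6 lands solely at r6c4 ⇒ r6c4=6.
Step 2. [r3c3∈{4}] r3c3 has the single candidate 4 ⇒ r3c3=4.
Step 3. [r1c3∈{1,3,6}] row 1 places 6 nowhere but r1c3 ⇒ r1c3=6.
Step 4. [r4c5∈{2}] r4c5 has the single candidate 2. So r4c5=2.
Step 5. [r1c4∈{1,3}] row 1 places 3 nowhere but r1c4, so r1c4=3.
Step 6. [r6c1∈{2,4}] row 6 places 4 nowhere but r6c1 ⇒ r6c1=4.
Step 7. [r5c2∈{3}] r5c2 is down to just 3 ⇒ r5c2=3.
Step 8. [r2c4∈{1}] r2c4 is down to just 1, so r2c4=1.
Step 9. [r6c3∈{2}] r6c3 is down to just 2 ⇒ r6c3=2.
Step 10. [r4c4∈{4}] r4c4 has the single candidate 4 ⇒ r4c4=4.
Step 11. [r5c6∈{4}] nothing but 4 survives at r5c6 ⇒ r5c6=4.
Step 12. [r3c4∈{5}] nothing but 5 survives at r3c4. So r3c4=5.
Step 13. [r2c6∈{6}] r2c6 has the single candidate 6 ⇒ r2c6=6.
Step 14. [r2c2∈{4}] r2c2's peers cover all but 4 ⇒ r2c2=4.
Step 15. [r5c4∈{2}] r5c4 is down to just 2 ⇒ r5c4=2.
Step 16. [r4c2∈{6}] nothing but 6 survives at r4c2 ⇒ r4c2=6.
Step 17. [r4c3∈{1}] r4c3 has the single candidate 1, so r4c3=1.
Step 18. [r2c3∈{3}] r2c3's peers cover all but 3, so r2c3=3.
Step 19. [r2c1∈{2}] r2c1 is down to just 2. So r2c1=2.
Step 20. [r5c5∈{1}] nothing but 1 survives at r5c5, so r5c5=1.
Step 21. [r6c5∈{3}] r6c5's peers cover all but 3, so r6c5=3.
Step 22. [r1c1∈{1}] only 1 remains possible at r1c1. So r1c1=1.

Answer: 1 5 6 3 4 2 / 2 4 3 1 5 6 / 3 2 4 5 6 1 / 5 6 1 4 2 3 / 6 3 5 2 1 4 / 4 1 2 6 3 5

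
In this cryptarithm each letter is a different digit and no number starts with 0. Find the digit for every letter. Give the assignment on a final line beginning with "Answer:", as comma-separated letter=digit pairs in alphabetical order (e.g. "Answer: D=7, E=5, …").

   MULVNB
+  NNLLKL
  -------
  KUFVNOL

Step 1. [col 1: B + L ≡ L (mod 10)] column 1: given nothing yet, carry-in 0, and all letters distinct, none taken yet, B+L≡L (mod 10) forces B=0 ⇒ B=0.
Step 2. [K] the sum has 7 digits but both addends have 6; that extra leading digit K is the final carry, namely 1 ⇒ K=1.
Step 3. [col 1: B + L ≡ L (mod 10)] no forcing yet in column 1 (carry-in 0); L=6 is free and consistent — try it, so L=6.
Step 4. [col 2: N + K ≡ O (mod 10)] column 2 (N + K ≡ O (mod 10), carry-in 0) doesn't pin N yet; pick N=8 and continue ⇒ N=8.
Step 5. [col 2: N + K ≡ O (mod 10)] in column 2 we have N+K≡O with carry-in 0; given N=8, K=1 and digits 0,1,6,8 already taken and all letters distinct, that pins O to 9. So O=9.
Step 6. [col 3: V + L ≡ N (mod 10)] in column 3 we have V+L≡N with carry-in 0; given L=6, N=8 and digits 0,1,6,8,9 already taken and all letters distinct, that pins V to 2 ⇒ V=2.
Step 7. [col 5: U + N ≡ F (mod 10)] no forcing yet in column 5 (carry-in 1); U=4 is free and consistent — try it ⇒ U=4.
Step 8. [col 5: U + N ≡ F (mod 10)] from column 5 (U=4, N=8, carry-in 1, digits 0,1,2,4,6,8,9 already taken and all letters distinct): F must equal 3 ⇒ F=3.
Step 9. [col 6: M + N ≡ U (mod 10)] column 6: given N=8, U=4, carry-in 1, and digits 0,1,2,3,4,6,8,9 already taken and all letters distinct, M+N≡U (mod 10) forces M=5, so M=5.

Answer: B=0, F=3, K=1, L=6, M=5, N=8, O=9, U=4, V=2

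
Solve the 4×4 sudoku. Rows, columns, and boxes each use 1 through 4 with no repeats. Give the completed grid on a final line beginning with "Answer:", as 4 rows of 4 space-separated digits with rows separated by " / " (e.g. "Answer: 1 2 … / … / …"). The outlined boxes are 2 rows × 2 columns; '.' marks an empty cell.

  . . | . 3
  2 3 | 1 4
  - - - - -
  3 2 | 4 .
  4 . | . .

Step 1. [r4c4∈{1,2}] col 4 places 2 nowhere but r4c4, so r4c4=2.
Step 2. [r1c2∈{1,4}] 4 has one home in row 1: r1c2. So r1c2=4.
Step 3. [r4c3∈{3}] r4c3 is down to just 3. So r4c3=3.
Step 4. [r4c2∈{1}] r4c2 has the single candidate 1 ⇒ r4c2=1.
Step 5. [r1c3∈{2}] only 2 remains possible at r1c3, so r1c3=2.
Step 6. [r1c1∈{1}] only 1 remains possible at r1c1, so r1c1=1.
Step 7. [r3c4∈{1}] nothing but 1 survives at r3c4 ⇒ r3c4=1.

Answer: 1 4 2 3 / 2 3 1 4 / 3 2 4 1 / 4 1 3 2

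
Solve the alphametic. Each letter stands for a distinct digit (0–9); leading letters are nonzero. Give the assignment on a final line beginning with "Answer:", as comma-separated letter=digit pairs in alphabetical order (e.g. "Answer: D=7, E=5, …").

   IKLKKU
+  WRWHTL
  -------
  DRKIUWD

Step 1. [col 1: U + L ≡ D (mod 10)] no forcing yet in column 1 (carry-in 0); D=1 is free and consistent — try it. So D=1.
Step 2. [col 1: U + L ≡ D (mod 10)] several values work for U in column 1 (U + L ≡ D (mod 10), carry-in 0); try U=9, so U=9.
Step 3. [col 1: U + L ≡ D (mod 10)] in column 1 we have U+L≡D with carry-in 0; given U=9, D=1 and digits 1,9 already taken and all letters distinct, that pins L to 2 ⇒ L=2.
Step 4. [col 2: K + T ≡ W (mod 10)] column 2 (K + T ≡ W (mod 10), carry-in 1) doesn't pin T yet; pick T=8 and continue, so T=8.
Step 5. [col 2: K + T ≡ W (mod 10)] several values work for K in column 2 (K + T ≡ W (mod 10), carry-in 1); try K=5 ⇒ K=5.
Step 6. [col 2: K + T ≡ W (mod 10)] from column 2 (K=5, T=8, carry-in 1, digits 1,2,5,8,9 already taken and all letters distinct): W must equal 4. So W=4.
Step 7. [col 3: K + H ≡ U (mod 10)] from column 3 (K=5, U=9, carry-in 1, digits 1,2,4,5,8,9 already taken and all letters distinct): H must equal 3. So H=3.
Step 8. [col 4: L + W ≡ I (mod 10)] column 4: given L=2, W=4, carry-in 0, and digits 1,2,3,4,5,8,9 already taken and all letters distinct, L+W≡I (mod 10) forces I=6. So I=6.
Step 9. [col 5: K + R ≡ K (mod 10)] column 5: given K=5, carry-in 0, and digits 1,2,3,4,5,6,8,9 already taken and all letters distinct, K+R≡K (mod 10) forces R=0. So R=0.

Answer: D=1, H=3, I=6, K=5, L=2, R=0, T=8, U=9, W=4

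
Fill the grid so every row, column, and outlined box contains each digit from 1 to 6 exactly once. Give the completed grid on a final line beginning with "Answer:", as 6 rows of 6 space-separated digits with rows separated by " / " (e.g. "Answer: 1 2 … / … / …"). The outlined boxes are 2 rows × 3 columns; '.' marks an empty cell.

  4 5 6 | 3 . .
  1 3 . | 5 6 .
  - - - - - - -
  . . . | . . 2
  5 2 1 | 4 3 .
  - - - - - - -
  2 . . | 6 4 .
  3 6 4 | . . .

Step 1. [r1c6∈{1}] r1c6 is down to just 1. So r1c6=1.
Step 2. [r6c4∈{1,2}] col 4 places 2 nowhere but r6c4, so r6c4=2.
Step 3. [r3c5∈{1,5}] 5 has one home in row 3: r3c5. So r3c5=5.
Step 4. [r5c6∈{3,5}] across row 5, 3 lands solely at r5c6 ⇒ r5c6=3.
Step 5. [r5c3∈{5}] r5c3's peers cover all but 5. So r5c3=5.
Step 6. [r3c1∈{6}] r3c1 is down to just 6 ⇒ r3c1=6.
Step 7. [r2c3∈{2}] r2c3's peers cover all but 2 ⇒ r2c3=2.
Step 8. [r3c2∈{4}] only 4 remains possible at r3c2. So r3c2=4.
Step 9. [r4c6∈{6}] r4c6's peers cover all but 6. So r4c6=6.
Step 10. [r3c3∈{3}] r3c3 is down to just 3. So r3c3=3.
Step 11. [r1c5∈{2}] r1c5 is down to just 2. So r1c5=2.
Step 12. [r6c6∈{5}] r6c6 is down to just 5. So r6c6=5.
Step 13. [r6c5∈{1}] r6c5 is down to just 1 ⇒ r6c5=1.
Step 14. [r5c2∈{1}] r5c2 is down to just 1. So r5c2=1.
Step 15. [r2c6∈{4}] only 4 remains possible at r2c6 ⇒ r2c6=4.
Step 16. [r3c4∈{1}] r3c4 is down to just 1. So r3c4=1.

Answer: 4 5 6 3 2 1 / 1 3 2 5 6 4 / 6 4 3 1 5 2 / 5 2 1 4 3 6 / 2 1 5 6 4 3 / 3 6 4 2 1 5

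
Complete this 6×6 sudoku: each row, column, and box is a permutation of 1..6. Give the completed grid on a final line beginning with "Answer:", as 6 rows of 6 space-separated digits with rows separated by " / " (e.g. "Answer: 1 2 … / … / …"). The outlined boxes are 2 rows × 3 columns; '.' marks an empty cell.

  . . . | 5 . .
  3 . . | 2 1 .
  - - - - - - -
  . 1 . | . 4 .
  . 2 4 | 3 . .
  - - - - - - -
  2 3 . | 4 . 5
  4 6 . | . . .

Step 1. [r3c4∈{6}] only 6 remains possible at r3c4 ⇒ r3c4=6.
Step 2. [r6c3∈{1,5}] 5 has one home in row 6: r6c3 ⇒ r6c3=5.
Step 3. [r2c3∈{6}] only 6 remains possible at r2c3, so r2c3=6.
Step 4. [r1c6∈{3,4,6}] 6 has one home in col 6: r1c6. So r1c6=6.
Step 5. [r6c6∈{1,2,3}] col 6 places 3 nowhere but r6c6, so r6c6=3.
Step 6. [r4c5∈{5}] nothing but 5 survives at r4c5, so r4c5=5.
Step 7. [r1c3∈{1,2}] in row 1, 2 fits only at r1c3, so r1c3=2.
Step 8. [r2c6∈{4}] r2c6 is down to just 4. So r2c6=4.
Step 9. [r4c1∈{6}] r4c1's peers cover all but 6, so r4c1=6.
Step 10. [r5c5∈{6}] only 6 remains possible at r5c5. So r5c5=6.
Step 11. [r6c5∈{2}] r6c5 has the single candidate 2, so r6c5=2.
Step 12. [r1c5∈{3}] r1c5 has the single candidate 3 ⇒ r1c5=3.
Step 13. [r3c6∈{2}] only 2 remains possible at r3c6, so r3c6=2.
Step 14. [r1c1∈{1}] only 1 remains possible at r1c1. So r1c1=1.
Step 15. [r2c2∈{5}] r2c2 has the single candidate 5. So r2c2=5.
Step 16. [r3c1∈{5}] r3c1 has the single candidate 5, so r3c1=5.
Step 17. [r5c3∈{1}] r5c3's peers cover all but 1. So r5c3=1.
Step 18. [r1c2∈{4}] r1c2's peers cover all but 4. So r1c2=4.
Step 19. [r4c6∈{1}] r4c6 has the single candidate 1. So r4c6=1.
Step 20. [r3c3∈{3}] r3c3 has the single candidate 3, so r3c3=3.
Step 21. [r6c4∈{1}] nothing but 1 survives at r6c4, so r6c4=1.

Answer: 1 4 2 5 3 6 / 3 5 6 2 1 4 / 5 1 3 6 4 2 / 6 2 4 3 5 1 / 2 3 1 4 6 5 / 4 6 5 1 2 3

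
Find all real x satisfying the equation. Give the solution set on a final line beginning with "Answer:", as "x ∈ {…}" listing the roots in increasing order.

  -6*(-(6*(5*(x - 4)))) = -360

Step 1. [-6*(-(6*(5*(x - 4)))) = -360] -6 out front; divide by -6 ⇒ div: -(6*(5*(x - 4))) = 60.
Step 2. [-(6*(5*(x - 4))) = 60] leading − — multiply by −1. So neg: 6*(5*(x - 4)) = -60.
Step 3. [6*(5*(x - 4)) = -60] LHS = 6·(…); ÷6 both sides. So div: 5*(x - 4) = -10.
Step 4. [5*(x - 4) = -10] divide by the outer 5 ⇒ div: x - 4 = -2.
Step 5. [x - 4 = -2] peel the -4: add 4 from each side. So sub: x = 2.

Answer: x ∈ {2}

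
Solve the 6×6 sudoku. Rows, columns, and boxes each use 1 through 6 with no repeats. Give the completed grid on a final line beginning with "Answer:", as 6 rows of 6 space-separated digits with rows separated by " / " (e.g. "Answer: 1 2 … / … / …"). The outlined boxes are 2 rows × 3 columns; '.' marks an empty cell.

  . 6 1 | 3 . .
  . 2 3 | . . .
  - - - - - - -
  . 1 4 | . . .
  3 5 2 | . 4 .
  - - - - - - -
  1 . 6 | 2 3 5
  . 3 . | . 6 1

Step 1. [r4c6∈{6}] only 6 remains possible at r4c6. So r4c6=6.
Step 2. [r2c6∈{4}] r2c6 has the single candidate 4, so r2c6=4.
Step 3. [r2c1∈{5}] only 5 remains possible at r2c1 ⇒ r2c1=5.
Step 4. [r1c5∈{2,5}] 5 has one home in row 1: r1c5, so r1c5=5.
Step 5. [r4c4∈{1}] r4c4 is down to just 1 ⇒ r4c4=1.
Step 6. [r6c4∈{4}] r6c4 has the single candidate 4, so r6c4=4.
Step 7. [r3c6∈{2,3}] in row 3, 3 fits only at r3c6 ⇒ r3c6=3.
Step 8. [r3c4∈{5}] r3c4 is down to just 5, so r3c4=5.
Step 9. [r2c5∈{1}] r2c5 has the single candidate 1, so r2c5=1.
Step 10. [r2c4∈{6}] r2c4 has the single candidate 6 ⇒ r2c4=6.
Step 11. [r6c1∈{2}] only 2 remains possible at r6c1, so r6c1=2.
Step 12. [r1c6∈{2}] r1c6 has the single candidate 2, so r1c6=2.
Step 13. [r6c3∈{5}] r6c3 has the single candidate 5 ⇒ r6c3=5.
Step 14. [r3c1∈{6}] only 6 remains possible at r3c1. So r3c1=6.
Step 15. [r1c1∈{4}] r1c1's peers cover all but 4 ⇒ r1c1=4.
Step 16. [r5c2∈{4}] r5c2 is down to just 4, so r5c2=4.
Step 17. [r3c5∈{2}] only 2 remains possible at r3c5 ⇒ r3c5=2.

Answer: 4 6 1 3 5 2 / 5 2 3 6 1 4 / 6 1 4 5 2 3 / 3 5 2 1 4 6 / 1 4 6 2 3 5 / 2 3 5 4 6 1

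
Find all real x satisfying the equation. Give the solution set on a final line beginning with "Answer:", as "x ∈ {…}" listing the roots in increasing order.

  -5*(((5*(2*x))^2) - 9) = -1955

Step 1. [-5*(((5*(2*x))^2) - 9) = -1955] divide by the outer -5, so div: ((5*(2*x))^2) - 9 = 391.
Step 2. [((5*(2*x))^2) - 9 = 391] -9 is outermost — add 9 both sides, so sub: (5*(2*x))^2 = 400.
Step 3. [(5*(2*x))^2 = 400] LHS squared, RHS 400 ≥ 0: apply √ (±), so sqrt: 5*(2*x) = 20 or -20.
Step 4. [5*(2*x) = 20 or -20] 5·(inner) — divide through by 5. So div: 2*x = 4 or -4.
Step 5. [2*x = 4 or -4] 2 out front; divide by 2 ⇒ div: x = 2 or -2.

Answer: x ∈ {-2, 2}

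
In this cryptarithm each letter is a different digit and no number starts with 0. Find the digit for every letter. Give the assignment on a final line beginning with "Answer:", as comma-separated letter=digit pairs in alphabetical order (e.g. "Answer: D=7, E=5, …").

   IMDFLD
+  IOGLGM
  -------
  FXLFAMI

Step 1. [F] the sum has 7 digits but both addends have 6; that extra leading digit F is the final carry, namely 1, so F=1.
Step 2. [col 1: D + M ≡ I (mod 10)] I=7 is one option consistent with column 1 (D + M ≡ I (mod 10), carry-in 0) — take it. So I=7.
Step 3. [col 1: D + M ≡ I (mod 10)] column 1 (D + M ≡ I (mod 10), carry-in 0) doesn't pin D yet; pick D=2 and continue. So D=2.
Step 4. [col 1: D + M ≡ I (mod 10)] column 1: given D=2, I=7, carry-in 0, and digits 1,2,7 already taken and all letters distinct, D+M≡I (mod 10) forces M=5. So M=5.
Step 5. [col 2: L + G ≡ M (mod 10)] column 2 (L + G ≡ M (mod 10), carry-in 0) doesn't pin G yet; pick G=9 and continue ⇒ G=9.
Step 6. [col 2: L + G ≡ M (mod 10)] in column 2 we have L+G≡M with carry-in 0; given G=9, M=5 and digits 1,2,5,7,9 already taken and all letters distinct, that pins L to 6, so L=6.
Step 7. [col 3: F + L ≡ A (mod 10)] column 3 reads F+L+carry(1)=A with F=1, L=6; with digits 1,2,5,6,7,9 already taken and all letters distinct, the only value for A is 8 ⇒ A=8.
Step 8. [col 5: M + O ≡ L (mod 10)] from column 5 (M=5, L=6, carry-in 1, digits 1,2,5,6,7,8,9 already taken and all letters distinct): O must equal 0 ⇒ O=0.
Step 9. [col 6: I + I ≡ X (mod 10)] in column 6 we have I+I≡X with carry-in 0; given I=7 and digits 0,1,2,5,6,7,8,9 already taken and all letters distinct, that pins X to 4. So X=4.

Answer: A=8, D=2, F=1, G=9, I=7, L=6, M=5, O=0, X=4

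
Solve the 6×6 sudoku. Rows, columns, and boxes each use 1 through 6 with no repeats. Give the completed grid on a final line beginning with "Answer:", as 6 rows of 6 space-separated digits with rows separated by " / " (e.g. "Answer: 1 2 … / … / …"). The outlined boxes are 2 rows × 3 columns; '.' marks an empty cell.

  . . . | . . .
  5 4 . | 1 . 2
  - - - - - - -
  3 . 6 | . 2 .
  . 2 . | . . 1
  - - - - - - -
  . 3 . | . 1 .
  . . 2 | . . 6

Step 1. [r1c6∈{3,4,5}] across col 6, 3 lands solely at r1c6. So r1c6=3.
Step 2. [r4c1∈{4}] r4c1's peers cover all but 4 ⇒ r4c1=4.
Step 3. [r4c3∈{5}] r4c3's peers cover all but 5, so r4c3=5.
Step 4. [r1c2∈{1,6}] across col 2, 6 lands solely at r1c2 ⇒ r1c2=6.
Step 5. [r6c2∈{1,5}] col 2 places 5 nowhere but r6c2. So r6c2=5.
Step 6. [r5c4∈{2,4,5}] across row 5, 2 lands solely at r5c4 ⇒ r5c4=2.
Step 7. [r1c5∈{4,5}] across col 5, 5 lands solely at r1c5. So r1c5=5.
Step 8. [r6c5∈{3,4}] r6c5 is the only open cell in col 5 admitting 4 ⇒ r6c5=4.
Step 9. [r4c5∈{3,6}] in col 5, 3 fits only at r4c5. So r4c5=3.
Step 10. [r3c6∈{4,5}] r3c6 is the only open cell in col 6 admitting 4. So r3c6=4.
Step 11. [r6c1∈{1}] only 1 remains possible at r6c1 ⇒ r6c1=1.
Step 12. [r1c3∈{1}] nothing but 1 survives at r1c3, so r1c3=1.
Step 13. [r6c4∈{3}] r6c4 has the single candidate 3 ⇒ r6c4=3.
Step 14. [r5c1∈{6}] r5c1's peers cover all but 6 ⇒ r5c1=6.
Step 15. [r1c4∈{4}] r1c4 is down to just 4, so r1c4=4.
Step 16. [r5c3∈{4}] only 4 remains possible at r5c3, so r5c3=4.
Step 17. [r2c5∈{6}] r2c5 is down to just 6. So r2c5=6.
Step 18. [r5c6∈{5}] r5c6 is down to just 5, so r5c6=5.
Step 19. [r3c2∈{1}] nothing but 1 survives at r3c2 ⇒ r3c2=1.
Step 20. [r3c4∈{5}] r3c4 has the single candidate 5 ⇒ r3c4=5.
Step 21. [r2c3∈{3}] nothing but 3 survives at r2c3, so r2c3=3.
Step 22. [r4c4∈{6}] only 6 remains possible at r4c4. So r4c4=6.
Step 23. [r1c1∈{2}] r1c1 has the single candidate 2, so r1c1=2.

Answer: 2 6 1 4 5 3 / 5 4 3 1 6 2 / 3 1 6 5 2 4 / 4 2 5 6 3 1 / 6 3 4 2 1 5 / 1 5 2 3 4 6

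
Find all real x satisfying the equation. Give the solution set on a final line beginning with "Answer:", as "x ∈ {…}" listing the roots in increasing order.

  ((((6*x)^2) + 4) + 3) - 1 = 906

Step 1. [((((6*x)^2) + 4) + 3) - 1 = 906] 1 comes off first (add 1), so sub: (((6*x)^2) + 4) + 3 = 907.
Step 2. [(((6*x)^2) + 4) + 3 = 907] the outer +3 inverts by subtracting 3, so sub: ((6*x)^2) + 4 = 904.
Step 3. [((6*x)^2) + 4 = 904] peel the +4: subtract 4 from each side. So sub: (6*x)^2 = 900.
Step 4. [(6*x)^2 = 900] LHS squared, RHS 900 ≥ 0: apply √ (±) ⇒ sqrt: 6*x = 30 or -30.
Step 5. [6*x = 30 or -30] divide by the outer 6. So div: x = 5 or -5.

Answer: x ∈ {-5, 5}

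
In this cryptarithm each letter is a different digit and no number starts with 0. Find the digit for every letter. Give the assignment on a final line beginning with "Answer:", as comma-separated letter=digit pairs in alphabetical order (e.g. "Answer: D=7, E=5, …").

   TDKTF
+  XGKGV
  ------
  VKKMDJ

Step 1. [col 1: F + V ≡ J (mod 10)] J=8 is one option consistent with column 1 (F + V ≡ J (mod 10), carry-in 0) — take it. So J=8.
Step 2. [col 1: F + V ≡ J (mod 10)] several values work for V in column 1 (F + V ≡ J (mod 10), carry-in 0); try V=1 ⇒ V=1.
Step 3. [col 1: F + V ≡ J (mod 10)] from column 1 (V=1, J=8, carry-in 0, digits 1,8 already taken and all letters distinct): F must equal 7. So F=7.
Step 4. [col 2: T + G ≡ D (mod 10)] D=9 is one option consistent with column 2 (T + G ≡ D (mod 10), carry-in 0) — take it ⇒ D=9.
Step 5. [col 2: T + G ≡ D (mod 10)] several values work for T in column 2 (T + G ≡ D (mod 10), carry-in 0); try T=6 ⇒ T=6.
Step 6. [col 2: T + G ≡ D (mod 10)] column 2 reads T+G+carry(0)=D with T=6, D=9; with digits 1,6,7,8,9 already taken and all letters distinct, the only value for G is 3. So G=3.
Step 7. [col 3: K + K ≡ M (mod 10)] several values work for K in column 3 (K + K ≡ M (mod 10), carry-in 0); try K=2, so K=2.
Step 8. [col 3: K + K ≡ M (mod 10)] column 3: given K=2, carry-in 0, and digits 1,2,3,6,7,8,9 already taken and all letters distinct, K+K≡M (mod 10) forces M=4 ⇒ M=4.
Step 9. [col 5: T + X ≡ K (mod 10)] from column 5 (T=6, K=2, carry-in 1, digits 1,2,3,4,6,7,8,9 already taken and all letters distinct): X must equal 5 ⇒ X=5.

Answer: D=9, F=7, G=3, J=8, K=2, M=4, T=6, V=1, X=5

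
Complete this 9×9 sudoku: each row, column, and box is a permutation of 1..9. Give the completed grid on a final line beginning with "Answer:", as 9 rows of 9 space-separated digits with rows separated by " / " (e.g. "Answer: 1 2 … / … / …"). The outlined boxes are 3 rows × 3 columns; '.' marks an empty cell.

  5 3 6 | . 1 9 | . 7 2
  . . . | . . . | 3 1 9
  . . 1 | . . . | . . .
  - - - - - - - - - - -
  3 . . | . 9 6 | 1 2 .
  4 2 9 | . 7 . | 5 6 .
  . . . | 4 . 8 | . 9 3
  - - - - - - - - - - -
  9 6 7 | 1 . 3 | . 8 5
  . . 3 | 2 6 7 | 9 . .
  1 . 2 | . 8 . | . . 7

Step 1. [r4c4∈{5}] nothing but 5 survives at r4c4, so r4c4=5.
Step 2. [r8c8∈{4}] nothing but 4 survives at r8c8, so r8c8=4.
Step 3. [r4c2∈{7,8}] in row 4, 7 fits only at r4c2, so r4c2=7.
Step 4. [r2c3∈{4,8}] r2c3 is the only open cell in col 3 admitting 4 ⇒ r2c3=4.
Step 5. [r2c2∈{8}] only 8 remains possible at r2c2 ⇒ r2c2=8.
Step 6. [r3c9∈{4,6,8}] r3c9 is the only open cell in col 9 admitting 6 ⇒ r3c9=6.
Step 7. [r3c5∈{2,3,4,5}] in col 5, 3 fits only at r3c5, so r3c5=3.
Step 8. [r3c6∈{2,4,5}] across box 2, 4 lands solely at r3c6 ⇒ r3c6=4.
Step 9. [r2c6∈{2,5}] r2c6 is the only open cell in col 6 admitting 2 ⇒ r2c6=2.
Step 10. [r8c2∈{5}] only 5 remains possible at r8c2 ⇒ r8c2=5.
Step 11. [r3c7∈{8}] nothing but 8 survives at r3c7, so r3c7=8.
Step 12. [r3c4∈{7}] only 7 remains possible at r3c4. So r3c4=7.
Step 13. [r4c9∈{4,8}] in row 4, 4 fits only at r4c9 ⇒ r4c9=4.
Step 14. [r6c5∈{2}] r6c5 has the single candidate 2. So r6c5=2.
Step 15. [r1c7∈{4}] r1c7 has the single candidate 4. So r1c7=4.
Step 16. [r4c3∈{8}] r4c3's peers cover all but 8, so r4c3=8.
Step 17. [r6c7∈{7}] nothing but 7 survives at r6c7. So r6c7=7.
Step 18. [r9c4∈{9}] r9c4 has the single candidate 9. So r9c4=9.
Step 19. [r6c3∈{5}] only 5 remains possible at r6c3 ⇒ r6c3=5.
Step 20. [r6c1∈{6}] r6c1's peers cover all but 6, so r6c1=6.
Step 21. [r5c4∈{3}] r5c4 is down to just 3 ⇒ r5c4=3.
Step 22. [r9c2∈{4}] r9c2 is down to just 4 ⇒ r9c2=4.
Step 23. [r5c9∈{8}] r5c9's peers cover all but 8 ⇒ r5c9=8.
Step 24. [r9c8∈{3}] r9c8 is down to just 3 ⇒ r9c8=3.
Step 25. [r5c6∈{1}] r5c6 has the single candidate 1, so r5c6=1.
Step 26. [r7c7∈{2}] only 2 remains possible at r7c7 ⇒ r7c7=2.
Step 27. [r3c2∈{9}] r3c2 has the single candidate 9. So r3c2=9.
Step 28. [r2c5∈{5}] r2c5's peers cover all but 5. So r2c5=5.
Step 29. [r3c8∈{5}] r3c8 is down to just 5 ⇒ r3c8=5.
Step 30. [r8c9∈{1}] nothing but 1 survives at r8c9, so r8c9=1.
Step 31. [r3c1∈{2}] r3c1 has the single candidate 2 ⇒ r3c1=2.
Step 32. [r1c4∈{8}] nothing but 8 survives at r1c4. So r1c4=8.
Step 33. [r9c7∈{6}] r9c7 is down to just 6, so r9c7=6.
Step 34. [r2c4∈{6}] r2c4's peers cover all but 6 ⇒ r2c4=6.
Step 35. [r7c5∈{4}] r7c5 is down to just 4 ⇒ r7c5=4.
Step 36. [r2c1∈{7}] r2c1 has the single candidate 7, so r2c1=7.
Step 37. [r6c2∈{1}] nothing but 1 survives at r6c2 ⇒ r6c2=1.
Step 38. [r8c1∈{8}] r8c1 has the single candidate 8 ⇒ r8c1=8.
Step 39. [r9c6∈{5}] r9c6's peers cover all but 5, so r9c6=5.

Answer: 5 3 6 8 1 9 4 7 2 / 7 8 4 6 5 2 3 1 9 / 2 9 1 7 3 4 8 5 6 / 3 7 8 5 9 6 1 2 4 / 4 2 9 3 7 1 5 6 8 / 6 1 5 4 2 8 7 9 3 / 9 6 7 1 4 3 2 8 5 / 8 5 3 2 6 7 9 4 1 / 1 4 2 9 8 5 6 3 7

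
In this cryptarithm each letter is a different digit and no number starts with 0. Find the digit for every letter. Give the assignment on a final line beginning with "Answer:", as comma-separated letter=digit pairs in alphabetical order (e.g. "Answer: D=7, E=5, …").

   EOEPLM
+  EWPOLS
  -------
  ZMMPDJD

Step 1. [col 1: M + S ≡ D (mod 10)] no forcing yet in column 1 (carry-in 0); M=8 is free and consistent — try it ⇒ M=8.
Step 2. [col 1: M + S ≡ D (mod 10)] no forcing yet in column 1 (carry-in 0); D=0 is free and consistent — try it. So D=0.
Step 3. [col 1: M + S ≡ D (mod 10)] from column 1 (M=8, D=0, carry-in 0, digits 0,8 already taken and all letters distinct): S must equal 2. So S=2.
Step 4. [col 2: L + L ≡ J (mod 10)] several values work for J in column 2 (L + L ≡ J (mod 10), carry-in 1); try J=5 ⇒ J=5.
Step 5. [Z] the sum has 7 digits but both addends have 6; that extra leading digit Z is the final carry, namely 1 ⇒ Z=1.
Step 6. [col 2: L + L ≡ J (mod 10)] from column 2 (J=5, carry-in 1, digits 0,1,2,5,8 already taken and all letters distinct): L must equal 7. So L=7.
Step 7. [col 3: P + O ≡ D (mod 10)] column 3 (P + O ≡ D (mod 10), carry-in 1) doesn't pin O yet; pick O=3 and continue, so O=3.
Step 8. [col 3: P + O ≡ D (mod 10)] column 3 reads P+O+carry(1)=D with O=3, D=0; with digits 0,1,2,3,5,7,8 already taken and all letters distinct, the only value for P is 6, so P=6.
Step 9. [col 4: E + P ≡ P (mod 10)] in column 4 we have E+P≡P with carry-in 1; given P=6 and digits 0,1,2,3,5,6,7,8 already taken and all letters distinct, that pins E to 9, so E=9.
Step 10. [col 5: O + W ≡ M (mod 10)] column 5 reads O+W+carry(1)=M with O=3, M=8; with digits 0,1,2,3,5,6,7,8,9 already taken and all letters distinct, the only value for W is 4 ⇒ W=4.

Answer: D=0, E=9, J=5, L=7, M=8, O=3, P=6, S=2, W=4, Z=1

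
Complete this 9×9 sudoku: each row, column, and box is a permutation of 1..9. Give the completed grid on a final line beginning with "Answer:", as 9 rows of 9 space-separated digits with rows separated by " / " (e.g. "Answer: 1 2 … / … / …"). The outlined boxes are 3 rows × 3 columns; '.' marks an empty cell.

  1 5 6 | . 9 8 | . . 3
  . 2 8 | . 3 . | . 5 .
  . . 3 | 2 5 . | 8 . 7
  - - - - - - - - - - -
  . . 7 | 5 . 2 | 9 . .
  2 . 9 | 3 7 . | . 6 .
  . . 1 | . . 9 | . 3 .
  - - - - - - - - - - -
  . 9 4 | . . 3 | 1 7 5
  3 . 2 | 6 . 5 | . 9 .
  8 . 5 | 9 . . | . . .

Step 1. [r8c7∈{4}] r8c7's peers cover all but 4, so r8c7=4.
Step 2. [r4c8∈{1,4,8}] col 8 places 8 nowhere but r4c8, so r4c8=8.
Step 3. [r3c2∈{4}] r3c2 has the single candidate 4 ⇒ r3c2=4.
Step 4. [r2c4∈{1,4,7}] in col 4, 1 fits only at r2c4, so r2c4=1.
Step 5. [r9c8∈{2}] r9c8 has the single candidate 2 ⇒ r9c8=2.
Step 6. [r9c6∈{1,4,7}] box 8 places 7 nowhere but r9c6. So r9c6=7.
Step 7. [r5c6∈{1,4}] in col 6, 1 fits only at r5c6 ⇒ r5c6=1.
Step 8. [r9c9∈{6}] only 6 remains possible at r9c9, so r9c9=6.
Step 9. [r9c5∈{1,4}] across row 9, 4 lands solely at r9c5. So r9c5=4.
Step 10. [r6c4∈{4,8}] 4 has one home in box 5: r6c4, so r6c4=4.
Step 11. [r6c5∈{6,8}] r6c5 is the only open cell in box 5 admitting 8, so r6c5=8.
Step 12. [r6c2∈{6}] r6c2's peers cover all but 6, so r6c2=6.
Step 13. [r5c9∈{4}] nothing but 4 survives at r5c9, so r5c9=4.
Step 14. [r6c7∈{2,5,7}] 7 has one home in row 6: r6c7 ⇒ r6c7=7.
Step 15. [r8c5∈{1}] only 1 remains possible at r8c5. So r8c5=1.
Step 16. [r2c6∈{4,6}] across row 2, 4 lands solely at r2c6. So r2c6=4.
Step 17. [r3c1∈{9}] nothing but 9 survives at r3c1. So r3c1=9.
Step 18. [r8c2∈{7}] r8c2 is down to just 7, so r8c2=7.
Step 19. [r2c1∈{7}] nothing but 7 survives at r2c1, so r2c1=7.
Step 20. [r5c7∈{5}] only 5 remains possible at r5c7 ⇒ r5c7=5.
Step 21. [r6c1∈{5}] r6c1 has the single candidate 5. So r6c1=5.
Step 22. [r4c1∈{4}] r4c1 has the single candidate 4 ⇒ r4c1=4.
Step 23. [r2c7∈{6}] r2c7 has the single candidate 6. So r2c7=6.
Step 24. [r7c1∈{6}] r7c1 is down to just 6, so r7c1=6.
Step 25. [r4c5∈{6}] r4c5 has the single candidate 6. So r4c5=6.
Step 26. [r1c8∈{4}] r1c8 has the single candidate 4. So r1c8=4.
Step 27. [r9c2∈{1}] r9c2's peers cover all but 1. So r9c2=1.
Step 28. [r3c6∈{6}] r3c6 is down to just 6. So r3c6=6.
Step 29. [r1c7∈{2}] r1c7 is down to just 2. So r1c7=2.
Step 30. [r6c9∈{2}] r6c9 is down to just 2. So r6c9=2.
Step 31. [r9c7∈{3}] r9c7 has the single candidate 3 ⇒ r9c7=3.
Step 32. [r5c2∈{8}] nothing but 8 survives at r5c2. So r5c2=8.
Step 33. [r7c5∈{2}] nothing but 2 survives at r7c5. So r7c5=2.
Step 34. [r4c9∈{1}] r4c9 is down to just 1, so r4c9=1.
Step 35. [r7c4∈{8}] nothing but 8 survives at r7c4. So r7c4=8.
Step 36. [r2c9∈{9}] r2c9's peers cover all but 9, so r2c9=9.
Step 37. [r8c9∈{8}] r8c9's peers cover all but 8, so r8c9=8.
Step 38. [r3c8∈{1}] r3c8 is down to just 1, so r3c8=1.
Step 39. [r1c4∈{7}] only 7 remains possible at r1c4. So r1c4=7.
Step 40. [r4c2∈{3}] nothing but 3 survives at r4c2, so r4c2=3.

Answer: 1 5 6 7 9 8 2 4 3 / 7 2 8 1 3 4 6 5 9 / 9 4 3 2 5 6 8 1 7 / 4 3 7 5 6 2 9 8 1 / 2 8 9 3 7 1 5 6 4 / 5 6 1 4 8 9 7 3 2 / 6 9 4 8 2 3 1 7 5 / 3 7 2 6 1 5 4 9 8 / 8 1 5 9 4 7 3 2 6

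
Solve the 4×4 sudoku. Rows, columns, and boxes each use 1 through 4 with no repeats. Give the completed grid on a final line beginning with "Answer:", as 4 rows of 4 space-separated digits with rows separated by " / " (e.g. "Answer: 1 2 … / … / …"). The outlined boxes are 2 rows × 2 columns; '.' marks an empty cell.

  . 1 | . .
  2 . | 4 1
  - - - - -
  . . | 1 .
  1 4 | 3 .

Step 1. [r1c4∈{2,3}] across col 4, 3 lands solely at r1c4 ⇒ r1c4=3.
Step 2. [r3c2∈{2,3}] across col 2, 2 lands solely at r3c2 ⇒ r3c2=2.
Step 3. [r1c1∈{4}] only 4 remains possible at r1c1, so r1c1=4.
Step 4. [r3c1∈{3}] nothing but 3 survives at r3c1 ⇒ r3c1=3.
Step 5. [r1c3∈{2}] r1c3 has the single candidate 2, so r1c3=2.
Step 6. [r4c4∈{2}] nothing but 2 survives at r4c4 ⇒ r4c4=2.
Step 7. [r2c2∈{3}] r2c2 is down to just 3 ⇒ r2c2=3.
Step 8. [r3c4∈{4}] r3c4 is down to just 4. So r3c4=4.

Answer: 4 1 2 3 / 2 3 4 1 / 3 2 1 4 / 1 4 3 2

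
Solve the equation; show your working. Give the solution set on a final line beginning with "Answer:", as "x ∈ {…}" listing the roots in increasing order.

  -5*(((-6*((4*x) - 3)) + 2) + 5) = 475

Step 1. [-5*(((-6*((4*x) - 3)) + 2) + 5) = 475] -5 out front; divide by -5 ⇒ div: ((-6*((4*x) - 3)) + 2) + 5 = -95.
Step 2. [((-6*((4*x) - 3)) + 2) + 5 = -95] subtract 5: x sits inside (… + 5), so sub: (-6*((4*x) - 3)) + 2 = -100.
Step 3. [(-6*((4*x) - 3)) + 2 = -100] the outer +2 inverts by subtracting 2 ⇒ sub: -6*((4*x) - 3) = -102.
Step 4. [-6*((4*x) - 3) = -102] -6·(inner) — divide through by -6. So div: (4*x) - 3 = 17.
Step 5. [(4*x) - 3 = 17] 3 comes off first (add 3), so sub: 4*x = 20.
Step 6. [4*x = 20] 4 out front; divide by 4, so div: x = 5.

Answer: x ∈ {5}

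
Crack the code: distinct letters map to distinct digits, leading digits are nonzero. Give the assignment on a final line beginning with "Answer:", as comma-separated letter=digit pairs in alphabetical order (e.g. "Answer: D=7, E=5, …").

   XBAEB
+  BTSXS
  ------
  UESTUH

Step 1. [col 1: B + S ≡ H (mod 10)] several values work for S in column 1 (B + S ≡ H (mod 10), carry-in 0); try S=4, so S=4.
Step 2. [col 1: B + S ≡ H (mod 10)] several values work for B in column 1 (B + S ≡ H (mod 10), carry-in 0); try B=3 ⇒ B=3.
Step 3. [U] U is the leading digit of a 6-digit sum of two 5-digit numbers; the final carry is exactly 1. So U=1.
Step 4. [col 1: B + S ≡ H (mod 10)] column 1: given B=3, S=4, carry-in 0, and digits 1,3,4 already taken and all letters distinct, B+S≡H (mod 10) forces H=7. So H=7.
Step 5. [col 2: E + X ≡ U (mod 10)] E=2 is one option consistent with column 2 (E + X ≡ U (mod 10), carry-in 0) — take it, so E=2.
Step 6. [col 2: E + X ≡ U (mod 10)] column 2 reads E+X+carry(0)=U with E=2, U=1; with digits 1,2,3,4,7 already taken and all letters distinct, the only value for X is 9 ⇒ X=9.
Step 7. [col 3: A + S ≡ T (mod 10)] column 3 (A + S ≡ T (mod 10), carry-in 1) doesn't pin T yet; pick T=0 and continue, so T=0.
Step 8. [col 3: A + S ≡ T (mod 10)] column 3 reads A+S+carry(1)=T with S=4, T=0; with digits 0,1,2,3,4,7,9 already taken and all letters distinct, the only value for A is 5. So A=5.

Answer: A=5, B=3, E=2, H=7, S=4, T=0, U=1, X=9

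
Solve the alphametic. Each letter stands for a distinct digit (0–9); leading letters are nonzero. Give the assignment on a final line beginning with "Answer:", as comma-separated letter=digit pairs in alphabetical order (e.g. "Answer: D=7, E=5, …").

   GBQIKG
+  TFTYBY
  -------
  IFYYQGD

Step 1. [I] I is the leading digit of a 7-digit sum of two 6-digit numbers; the final carry is exactly 1, so I=1.
Step 2. [col 1: G + Y ≡ D (mod 10)] column 1 (G + Y ≡ D (mod 10), carry-in 0) doesn't pin G yet; pick G=7 and continue, so G=7.
Step 3. [col 1: G + Y ≡ D (mod 10)] D=6 is one option consistent with column 1 (G + Y ≡ D (mod 10), carry-in 0) — take it, so D=6.
Step 4. [col 1: G + Y ≡ D (mod 10)] column 1 reads G+Y+carry(0)=D with G=7, D=6; with digits 1,6,7 already taken and all letters distinct, the only value for Y is 9, so Y=9.
Step 5. [col 2: K + B ≡ G (mod 10)] column 2 (K + B ≡ G (mod 10), carry-in 1) doesn't pin K yet; pick K=2 and continue. So K=2.
Step 6. [col 2: K + B ≡ G (mod 10)] column 2: given K=2, G=7, carry-in 1, and digits 1,2,6,7,9 already taken and all letters distinct, K+B≡G (mod 10) forces B=4, so B=4.
Step 7. [col 3: I + Y ≡ Q (mod 10)] in column 3 we have I+Y≡Q with carry-in 0; given I=1, Y=9 and digits 1,2,4,6,7,9 already taken and all letters distinct, that pins Q to 0 ⇒ Q=0.
Step 8. [col 4: Q + T ≡ Y (mod 10)] column 4: given Q=0, Y=9, carry-in 1, and digits 0,1,2,4,6,7,9 already taken and all letters distinct, Q+T≡Y (mod 10) forces T=8. So T=8.
Step 9. [col 5: B + F ≡ Y (mod 10)] column 5: given B=4, Y=9, carry-in 0, and digits 0,1,2,4,6,7,8,9 already taken and all letters distinct, B+F≡Y (mod 10) forces F=5 ⇒ F=5.

Answer: B=4, D=6, F=5, G=7, I=1, K=2, Q=0, T=8, Y=9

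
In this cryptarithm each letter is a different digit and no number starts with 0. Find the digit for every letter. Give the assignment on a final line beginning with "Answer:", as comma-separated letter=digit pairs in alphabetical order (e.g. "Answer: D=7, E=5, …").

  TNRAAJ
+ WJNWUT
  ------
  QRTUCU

Step 1. [col 1: J + T ≡ U (mod 10)] column 1 (J + T ≡ U (mod 10), carry-in 0) doesn't pin U yet; pick U=4 and continue, so U=4.
Step 2. [col 1: J + T ≡ U (mod 10)] several values work for J in column 1 (J + T ≡ U (mod 10), carry-in 0); try J=3, so J=3.
Step 3. [col 1: J + T ≡ U (mod 10)] from column 1 (J=3, U=4, carry-in 0, digits 3,4 already taken and all letters distinct): T must equal 1 ⇒ T=1.
Step 4. [col 2: A + U ≡ C (mod 10)] C=0 is one option consistent with column 2 (A + U ≡ C (mod 10), carry-in 0) — take it. So C=0.
Step 5. [col 2: A + U ≡ C (mod 10)] from column 2 (U=4, C=0, carry-in 0, digits 0,1,3,4 already taken and all letters distinct): A must equal 6, so A=6.
Step 6. [col 3: A + W ≡ U (mod 10)] from column 3 (A=6, U=4, carry-in 1, digits 0,1,3,4,6 already taken and all letters distinct): W must equal 7. So W=7.
Step 7. [col 4: R + N ≡ T (mod 10)] no forcing yet in column 4 (carry-in 1); R=2 is free and consistent — try it. So R=2.
Step 8. [col 4: R + N ≡ T (mod 10)] from column 4 (R=2, T=1, carry-in 1, digits 0,1,2,3,4,6,7 already taken and all letters distinct): N must equal 8. So N=8.
Step 9. [col 6: T + W ≡ Q (mod 10)] from column 6 (T=1, W=7, carry-in 1, digits 0,1,2,3,4,6,7,8 already taken and all letters distinct): Q must equal 9, so Q=9.

Answer: A=6, C=0, J=3, N=8, Q=9, R=2, T=1, U=4, W=7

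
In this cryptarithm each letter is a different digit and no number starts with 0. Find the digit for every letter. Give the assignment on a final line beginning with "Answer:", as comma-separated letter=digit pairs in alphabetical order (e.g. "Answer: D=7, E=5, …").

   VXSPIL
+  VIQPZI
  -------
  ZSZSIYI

Step 1. [Z] Z is the leading digit of a 7-digit sum of two 6-digit numbers; the final carry is exactly 1 ⇒ Z=1.
Step 2. [col 1: L + I ≡ I (mod 10)] column 1: given nothing yet, carry-in 0, and digits 1 already taken and all letters distinct, L+I≡I (mod 10) forces L=0, so L=0.
Step 3. [col 1: L + I ≡ I (mod 10)] no forcing yet in column 1 (carry-in 0); I=2 is free and consistent — try it. So I=2.
Step 4. [col 2: I + Z ≡ Y (mod 10)] from column 2 (I=2, Z=1, carry-in 0, digits 0,1,2 already taken and all letters distinct): Y must equal 3. So Y=3.
Step 5. [col 3: P + P ≡ I (mod 10)] from column 3 (I=2, carry-in 0, digits 0,1,2,3 already taken and all letters distinct): P must equal 6 ⇒ P=6.
Step 6. [col 4: S + Q ≡ S (mod 10)] column 4: given nothing yet, carry-in 1, and digits 0,1,2,3,6 already taken and all letters distinct, S+Q≡S (mod 10) forces Q=9 ⇒ Q=9.
Step 7. [col 4: S + Q ≡ S (mod 10)] no forcing yet in column 4 (carry-in 1); S=5 is free and consistent — try it ⇒ S=5.
Step 8. [col 5: X + I ≡ Z (mod 10)] column 5 reads X+I+carry(1)=Z with I=2, Z=1; with digits 0,1,2,3,5,6,9 already taken and all letters distinct, the only value for X is 8. So X=8.
Step 9. [col 6: V + V ≡ S (mod 10)] in column 6 we have V+V≡S with carry-in 1; given S=5 and digits 0,1,2,3,5,6,8,9 already taken and all letters distinct, that pins V to 7. So V=7.

Answer: I=2, L=0, P=6, Q=9, S=5, V=7, X=8, Y=3, Z=1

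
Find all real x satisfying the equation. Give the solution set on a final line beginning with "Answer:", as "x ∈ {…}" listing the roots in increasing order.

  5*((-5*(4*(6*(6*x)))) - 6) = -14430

Step 1. [5*((-5*(4*(6*(6*x)))) - 6) = -14430] divide by the outer 5 ⇒ div: (-5*(4*(6*(6*x)))) - 6 = -2886.
Step 2. [(-5*(4*(6*(6*x)))) - 6 = -2886] peel the -6: add 6 from each side ⇒ sub: -5*(4*(6*(6*x))) = -2880.
Step 3. [-5*(4*(6*(6*x))) = -2880] -5 out front; divide by -5 ⇒ div: 4*(6*(6*x)) = 576.
Step 4. [4*(6*(6*x)) = 576] divide by the outer 4. So div: 6*(6*x) = 144.
Step 5. [6*(6*x) = 144] leading coefficient 6: divide by 6, so div: 6*x = 24.
Step 6. [6*x = 24] 6 out front; divide by 6 ⇒ div: x = 4.

Answer: x ∈ {4}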